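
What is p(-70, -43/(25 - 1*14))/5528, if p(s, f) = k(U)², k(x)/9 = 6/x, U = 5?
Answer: 729/34550 ≈ 0.021100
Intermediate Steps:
k(x) = 54/x (k(x) = 9*(6/x) = 54/x)
p(s, f) = 2916/25 (p(s, f) = (54/5)² = 2916/25)
p(-70, -43/(25 - 1*14))/5528 = (2916/25)/5528 = (2916/25)*(1/5528) = 729/34550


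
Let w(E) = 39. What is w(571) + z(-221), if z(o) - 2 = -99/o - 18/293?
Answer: 2679902/64753 ≈ 41.387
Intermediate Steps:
z(o) = 568/293 - 99/o (z(o) = 2 + (-99/o - 18/293) = 2 + (-18/293 - 99/o) = 568/293 - 99/o)
w(571) + z(-221) = 39 + (568/293 - 99/(-221)) = 39 + (568/293 - 99*(-1/221)) = 39 + (568/293 + 99/221) = 39 + 154535/64753 = 2679902/64753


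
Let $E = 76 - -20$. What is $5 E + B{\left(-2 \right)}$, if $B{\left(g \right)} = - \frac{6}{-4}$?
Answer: $\frac{963}{2} \approx 481.5$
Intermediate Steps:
$E = 96$ ($E = 76 + 20 = 96$)
$B{\left(g \right)} = \frac{3}{2}$ ($B{\left(g \right)} = \left(-6\right) \left(- \frac{1}{4}\right) = \frac{3}{2}$)
$5 E + B{\left(-2 \right)} = 5 \cdot 96 + \frac{3}{2} = 480 + \frac{3}{2} = \frac{963}{2}$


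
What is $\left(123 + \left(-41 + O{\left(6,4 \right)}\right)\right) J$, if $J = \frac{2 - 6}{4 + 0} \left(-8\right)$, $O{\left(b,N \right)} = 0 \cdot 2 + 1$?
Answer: $664$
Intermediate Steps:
$O{\left(b,N \right)} = 1$ ($O{\left(b,N \right)} = 0 + 1 = 1$)
$J = 8$ ($J = - \frac{4}{4} \left(-8\right) = \left(-4\right) \frac{1}{4} \left(-8\right) = \left(-1\right) \left(-8\right) = 8$)
$\left(123 + \left(-41 + O{\left(6,4 \right)}\right)\right) J = \left(123 + \left(-41 + 1\right)\right) 8 = \left(123 - 40\right) 8 = 83 \cdot 8 = 664$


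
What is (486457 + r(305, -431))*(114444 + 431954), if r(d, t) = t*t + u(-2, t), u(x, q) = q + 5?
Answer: 367065805216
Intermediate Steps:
u(x, q) = 5 + q
r(d, t) = 5 + t + t² (r(d, t) = t*t + (5 + t) = t² + (5 + t) = 5 + t + t²)
(486457 + r(305, -431))*(114444 + 431954) = (486457 + (5 - 431 + (-431)²))*(114444 + 431954) = (486457 + (5 - 431 + 185761))*546398 = (486457 + 185335)*546398 = 671792*546398 = 367065805216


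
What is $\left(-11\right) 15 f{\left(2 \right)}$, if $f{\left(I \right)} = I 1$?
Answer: $-330$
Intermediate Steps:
$f{\left(I \right)} = I$
$\left(-11\right) 15 f{\left(2 \right)} = \left(-11\right) 15 \cdot 2 = \left(-165\right) 2 = -330$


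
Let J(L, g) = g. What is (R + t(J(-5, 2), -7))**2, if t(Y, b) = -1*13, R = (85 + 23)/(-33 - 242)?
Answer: 13564489/75625 ≈ 179.37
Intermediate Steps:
R = -108/275 (R = 108/(-275) = 108*(-1/275) = -108/275 ≈ -0.39273)
t(Y, b) = -13
(R + t(J(-5, 2), -7))**2 = (-108/275 - 13)**2 = (-3683/275)**2 = 13564489/75625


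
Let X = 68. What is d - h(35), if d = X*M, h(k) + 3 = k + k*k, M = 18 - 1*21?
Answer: -1461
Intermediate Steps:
M = -3 (M = 18 - 21 = -3)
h(k) = -3 + k + k**2 (h(k) = -3 + (k + k*k) = -3 + (k + k**2) = -3 + k + k**2)
d = -204 (d = 68*(-3) = -204)
d - h(35) = -204 - (-3 + 35 + 35**2) = -204 - (-3 + 35 + 1225) = -204 - 1*1257 = -204 - 1257 = -1461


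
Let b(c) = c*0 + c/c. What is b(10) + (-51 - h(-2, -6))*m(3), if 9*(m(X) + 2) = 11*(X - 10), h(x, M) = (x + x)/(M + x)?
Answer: 9803/18 ≈ 544.61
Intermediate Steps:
b(c) = 1 (b(c) = 0 + 1 = 1)
h(x, M) = 2*x/(M + x) (h(x, M) = (2*x)/(M + x) = 2*x/(M + x))
m(X) = -128/9 + 11*X/9 (m(X) = -2 + (11*(X - 10))/9 = -2 + (11*(-10 + X))/9 = -2 + (-110 + 11*X)/9 = -2 + (-110/9 + 11*X/9) = -128/9 + 11*X/9)
b(10) + (-51 - h(-2, -6))*m(3) = 1 + (-51 - 2*(-2)/(-6 - 2))*(-128/9 + (11/9)*3) = 1 + (-51 - 2*(-2)/(-8))*(-128/9 + 11/3) = 1 + (-51 - 2*(-2)*(-1)/8)*(-95/9) = 1 + (-51 - 1*½)*(-95/9) = 1 + (-51 - ½)*(-95/9) = 1 - 103/2*(-95/9) = 1 + 9785/18 = 9803/18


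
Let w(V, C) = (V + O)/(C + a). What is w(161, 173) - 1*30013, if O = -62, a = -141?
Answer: -960317/32 ≈ -30010.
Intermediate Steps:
w(V, C) = (-62 + V)/(-141 + C) (w(V, C) = (V - 62)/(C - 141) = (-62 + V)/(-141 + C))
w(161, 173) - 1*30013 = (-62 + 161)/(-141 + 173) - 1*30013 = 99/32 - 30013 = -960317/32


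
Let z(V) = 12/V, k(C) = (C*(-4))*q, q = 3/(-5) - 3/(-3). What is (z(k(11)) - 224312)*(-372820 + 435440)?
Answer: -154511061490/11 ≈ -1.4046e+10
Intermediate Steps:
q = ⅖ (q = 3*(-⅕) - 3*(-⅓) = -⅗ + 1 = ⅖ ≈ 0.40000)
k(C) = -8*C/5 (k(C) = (C*(-4))*(⅖) = -4*C*(⅖) = -8*C/5)
(z(k(11)) - 224312)*(-372820 + 435440) = (12/((-8/5*11)) - 224312)*(-372820 + 435440) = (12/(-88/5) - 224312)*62620 = (12*(-5/88) - 224312)*62620 = (-15/22 - 224312)*62620 = -4934879/22*62620 = -154511061490/11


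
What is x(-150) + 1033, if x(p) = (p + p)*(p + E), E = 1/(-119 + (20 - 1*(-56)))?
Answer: 1979719/43 ≈ 46040.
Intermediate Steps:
E = -1/43 (E = 1/(-119 + (20 + 56)) = 1/(-119 + 76) = 1/(-43) = -1/43 ≈ -0.023256)
x(p) = 2*p*(-1/43 + p) (x(p) = (p + p)*(p - 1/43) = (2*p)*(-1/43 + p) = 2*p*(-1/43 + p))
x(-150) + 1033 = (2/43)*(-150)*(-1 + 43*(-150)) + 1033 = (2/43)*(-150)*(-1 - 6450) + 1033 = (2/43)*(-150)*(-6451) + 1033 = 1935300/43 + 1033 = 1979719/43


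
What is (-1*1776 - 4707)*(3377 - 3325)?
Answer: -337116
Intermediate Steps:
(-1*1776 - 4707)*(3377 - 3325) = (-1776 - 4707)*52 = -6483*52 = -337116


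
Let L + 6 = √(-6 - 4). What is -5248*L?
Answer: 31488 - 5248*I*√10 ≈ 31488.0 - 16596.0*I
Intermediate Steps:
L = -6 + I*√10 (L = -6 + √(-6 - 4) = -6 + √(-10) = -6 + I*√10 ≈ -6.0 + 3.1623*I)
-5248*L = -5248*(-6 + I*√10) = 31488 - 5248*I*√10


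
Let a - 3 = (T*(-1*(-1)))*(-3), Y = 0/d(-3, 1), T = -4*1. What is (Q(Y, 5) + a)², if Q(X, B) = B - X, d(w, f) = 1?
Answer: 400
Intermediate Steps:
T = -4
Y = 0 (Y = 0/1 = 0*1 = 0)
a = 15 (a = 3 - (-4)*(-1)*(-3) = 3 - 4*1*(-3) = 3 - 4*(-3) = 3 + 12 = 15)
(Q(Y, 5) + a)² = ((5 - 1*0) + 15)² = ((5 + 0) + 15)² = (5 + 15)² = 20² = 400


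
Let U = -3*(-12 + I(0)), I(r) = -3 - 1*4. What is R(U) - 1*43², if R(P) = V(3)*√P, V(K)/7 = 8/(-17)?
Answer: -1849 - 56*√57/17 ≈ -1873.9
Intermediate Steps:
V(K) = -56/17 (V(K) = 7*(8/(-17)) = 7*(8*(-1/17)) = 7*(-8/17) = -56/17)
I(r) = -7 (I(r) = -3 - 4 = -7)
U = 57 (U = -3*(-12 - 7) = -3*(-19) = 57)
R(P) = -56*√P/17
R(U) - 1*43² = -56*√57/17 - 1*43² = -56*√57/17 - 1*1849 = -56*√57/17 - 1849 = -1849 - 56*√57/17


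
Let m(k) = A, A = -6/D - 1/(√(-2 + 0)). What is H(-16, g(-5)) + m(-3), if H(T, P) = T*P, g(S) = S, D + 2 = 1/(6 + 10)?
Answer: 2576/31 + I*√2/2 ≈ 83.097 + 0.70711*I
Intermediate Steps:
D = -31/16 (D = -2 + 1/(6 + 10) = -2 + 1/16 = -31/16 ≈ -1.9375)
A = 96/31 + I*√2/2 (A = -6/(-31/16) - 1/(√(-2 + 0)) = -6*(-16/31) - 1/(√(-2)) = 96/31 - 1/(I*√2) = 96/31 - (-1)*I*√2/2 = 96/31 + I*√2/2 ≈ 3.0968 + 0.70711*I)
H(T, P) = P*T
m(k) = 96/31 + I*√2/2
H(-16, g(-5)) + m(-3) = -5*(-16) + (96/31 + I*√2/2) = 80 + (96/31 + I*√2/2) = 2576/31 + I*√2/2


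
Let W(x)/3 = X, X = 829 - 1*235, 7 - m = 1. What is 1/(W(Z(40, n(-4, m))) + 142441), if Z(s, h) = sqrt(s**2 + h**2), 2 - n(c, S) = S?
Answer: 1/144223 ≈ 6.9337e-6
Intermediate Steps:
m = 6 (m = 7 - 1*1 = 7 - 1 = 6)
n(c, S) = 2 - S
X = 594 (X = 829 - 235 = 594)
Z(s, h) = sqrt(h**2 + s**2)
W(x) = 1782 (W(x) = 3*594 = 1782)
1/(W(Z(40, n(-4, m))) + 142441) = 1/(1782 + 142441) = 1/144223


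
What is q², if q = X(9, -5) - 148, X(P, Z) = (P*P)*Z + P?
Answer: 295936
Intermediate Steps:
X(P, Z) = P + Z*P² (X(P, Z) = P²*Z + P = Z*P² + P = P + Z*P²)
q = -544 (q = 9*(1 + 9*(-5)) - 148 = 9*(1 - 45) - 148 = 9*(-44) - 148 = -396 - 148 = -544)
q² = (-544)² = 295936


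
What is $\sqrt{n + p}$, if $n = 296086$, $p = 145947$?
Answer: $\sqrt{442033} \approx 664.86$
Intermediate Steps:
$\sqrt{n + p} = \sqrt{296086 + 145947} = \sqrt{442033}$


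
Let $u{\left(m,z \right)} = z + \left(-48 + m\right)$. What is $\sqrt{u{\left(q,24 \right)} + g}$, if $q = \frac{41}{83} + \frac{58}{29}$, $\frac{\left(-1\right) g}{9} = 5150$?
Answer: $\frac{i \sqrt{319453305}}{83} \approx 215.34 i$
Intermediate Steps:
$g = -46350$ ($g = \left(-9\right) 5150 = -46350$)
$q = \frac{207}{83}$ ($q = 41 \cdot \frac{1}{83} + 58 \cdot \frac{1}{29} = \frac{41}{83} + 2 = \frac{207}{83} \approx 2.494$)
$u{\left(m,z \right)} = -48 + m + z$
$\sqrt{u{\left(q,24 \right)} + g} = \sqrt{\left(-48 + \frac{207}{83} + 24\right) - 46350} = \sqrt{- \frac{1785}{83} - 46350} = \sqrt{- \frac{3848835}{83}} = \frac{i \sqrt{319453305}}{83}$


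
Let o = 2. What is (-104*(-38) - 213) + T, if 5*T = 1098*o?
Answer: 20891/5 ≈ 4178.2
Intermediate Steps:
T = 2196/5 (T = (1098*2)/5 = (⅕)*2196 = 2196/5 ≈ 439.20)
(-104*(-38) - 213) + T = (-104*(-38) - 213) + 2196/5 = (3952 - 213) + 2196/5 = 3739 + 2196/5 = 20891/5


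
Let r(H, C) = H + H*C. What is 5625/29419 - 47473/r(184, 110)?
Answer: -1281723187/600853656 ≈ -2.1332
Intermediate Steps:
r(H, C) = H + C*H
5625/29419 - 47473/r(184, 110) = 5625/29419 - 47473*1/(184*(1 + 110)) = 5625*(1/29419) - 47473/(184*111) = 5625/29419 - 47473/20424 = -1281723187/600853656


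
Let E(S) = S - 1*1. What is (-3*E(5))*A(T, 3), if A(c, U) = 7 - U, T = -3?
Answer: -48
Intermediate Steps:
E(S) = -1 + S (E(S) = S - 1 = -1 + S)
(-3*E(5))*A(T, 3) = (-3*(-1 + 5))*(7 - 1*3) = (-3*4)*(7 - 3) = -12*4 = -48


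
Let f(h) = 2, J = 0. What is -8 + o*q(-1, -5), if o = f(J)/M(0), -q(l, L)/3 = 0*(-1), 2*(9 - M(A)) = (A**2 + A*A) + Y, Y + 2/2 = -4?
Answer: -8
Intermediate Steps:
Y = -5 (Y = -1 - 4 = -5)
M(A) = 23/2 - A**2 (M(A) = 9 - ((A**2 + A*A) - 5)/2 = 9 - ((A**2 + A**2) - 5)/2 = 9 - (2*A**2 - 5)/2 = 9 - (-5 + 2*A**2)/2 = 9 + (5/2 - A**2) = 23/2 - A**2)
q(l, L) = 0 (q(l, L) = -0*(-1) = -3*0 = 0)
o = 4/23 (o = 2/(23/2 - 1*0**2) = 2/(23/2 - 1*0) = 2/(23/2 + 0) = 2/(23/2) = 2*(2/23) = 4/23 ≈ 0.17391)
-8 + o*q(-1, -5) = -8 + (4/23)*0 = -8 + 0 = -8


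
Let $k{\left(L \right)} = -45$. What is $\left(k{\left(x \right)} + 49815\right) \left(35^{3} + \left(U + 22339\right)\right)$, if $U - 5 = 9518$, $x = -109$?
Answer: $3719660490$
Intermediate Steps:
$U = 9523$ ($U = 5 + 9518 = 9523$)
$\left(k{\left(x \right)} + 49815\right) \left(35^{3} + \left(U + 22339\right)\right) = \left(-45 + 49815\right) \left(35^{3} + \left(9523 + 22339\right)\right) = 49770 \left(42875 + 31862\right) = 49770 \cdot 74737 = 3719660490$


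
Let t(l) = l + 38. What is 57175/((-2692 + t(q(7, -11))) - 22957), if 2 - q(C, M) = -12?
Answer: -57175/25597 ≈ -2.2337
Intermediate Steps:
q(C, M) = 14 (q(C, M) = 2 - 1*(-12) = 2 + 12 = 14)
t(l) = 38 + l
57175/((-2692 + t(q(7, -11))) - 22957) = 57175/((-2692 + (38 + 14)) - 22957) = 57175/((-2692 + 52) - 22957) = 57175/(-2640 - 22957) = 57175/(-25597) = 57175*(-1/25597) = -57175/25597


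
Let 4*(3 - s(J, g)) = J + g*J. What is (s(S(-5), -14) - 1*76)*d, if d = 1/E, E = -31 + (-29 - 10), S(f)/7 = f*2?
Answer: 601/140 ≈ 4.2929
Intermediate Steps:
S(f) = 14*f (S(f) = 7*(f*2) = 7*(2*f) = 14*f)
E = -70 (E = -31 - 39 = -70)
s(J, g) = 3 - J/4 - J*g/4 (s(J, g) = 3 - (J + g*J)/4 = 3 - (J + J*g)/4 = 3 + (-J/4 - J*g/4) = 3 - J/4 - J*g/4)
d = -1/70 (d = 1/(-70) = -1/70 ≈ -0.014286)
(s(S(-5), -14) - 1*76)*d = ((3 - 7*(-5)/2 - 1/4*14*(-5)*(-14)) - 1*76)*(-1/70) = ((3 - 1/4*(-70) - 1/4*(-70)*(-14)) - 76)*(-1/70) = ((3 + 35/2 - 245) - 76)*(-1/70) = (-449/2 - 76)*(-1/70) = -601/2*(-1/70) = 601/140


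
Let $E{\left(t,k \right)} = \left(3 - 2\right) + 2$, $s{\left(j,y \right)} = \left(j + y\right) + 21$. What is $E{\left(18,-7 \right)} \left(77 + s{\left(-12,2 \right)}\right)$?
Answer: $264$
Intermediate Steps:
$s{\left(j,y \right)} = 21 + j + y$
$E{\left(t,k \right)} = 3$ ($E{\left(t,k \right)} = 1 + 2 = 3$)
$E{\left(18,-7 \right)} \left(77 + s{\left(-12,2 \right)}\right) = 3 \left(77 + \left(21 - 12 + 2\right)\right) = 3 \left(77 + 11\right) = 3 \cdot 88 = 264$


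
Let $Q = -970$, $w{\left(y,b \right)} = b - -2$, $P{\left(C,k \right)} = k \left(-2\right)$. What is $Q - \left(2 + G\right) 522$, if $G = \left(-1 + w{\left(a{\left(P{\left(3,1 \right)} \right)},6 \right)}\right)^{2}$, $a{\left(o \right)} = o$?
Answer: $-27592$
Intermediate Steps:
$P{\left(C,k \right)} = - 2 k$
$w{\left(y,b \right)} = 2 + b$ ($w{\left(y,b \right)} = b + 2 = 2 + b$)
$G = 49$ ($G = \left(-1 + \left(2 + 6\right)\right)^{2} = \left(-1 + 8\right)^{2} = 7^{2} = 49$)
$Q - \left(2 + G\right) 522 = -970 - \left(2 + 49\right) 522 = -970 - 51 \cdot 522 = -970 - 26622 = -27592$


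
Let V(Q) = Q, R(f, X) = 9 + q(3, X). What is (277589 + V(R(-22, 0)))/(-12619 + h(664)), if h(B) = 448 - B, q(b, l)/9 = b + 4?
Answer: -16333/755 ≈ -21.633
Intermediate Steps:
q(b, l) = 36 + 9*b (q(b, l) = 9*(b + 4) = 9*(4 + b) = 36 + 9*b)
R(f, X) = 72 (R(f, X) = 9 + (36 + 9*3) = 9 + (36 + 27) = 9 + 63 = 72)
(277589 + V(R(-22, 0)))/(-12619 + h(664)) = (277589 + 72)/(-12619 + (448 - 1*664)) = 277661/(-12619 + (448 - 664)) = 277661/(-12619 - 216) = 277661/(-12835) = 277661*(-1/12835) = -16333/755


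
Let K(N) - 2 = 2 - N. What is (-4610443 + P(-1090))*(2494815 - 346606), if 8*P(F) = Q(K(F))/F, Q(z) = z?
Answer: -43182292014189643/4360 ≈ -9.9042e+12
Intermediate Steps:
K(N) = 4 - N (K(N) = 2 + (2 - N) = 4 - N)
P(F) = (4 - F)/(8*F) (P(F) = ((4 - F)/F)/8 = (4 - F)/(8*F))
(-4610443 + P(-1090))*(2494815 - 346606) = (-4610443 + (1/8)*(4 - 1*(-1090))/(-1090))*(2494815 - 346606) = (-4610443 + (1/8)*(-1/1090)*(4 + 1090))*2148209 = (-4610443 + (1/8)*(-1/1090)*1094)*2148209 = (-4610443 - 547/4360)*2148209 = -20101532027/4360*2148209 = -43182292014189643/4360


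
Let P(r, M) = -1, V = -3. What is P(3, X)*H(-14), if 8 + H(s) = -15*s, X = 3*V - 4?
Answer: -202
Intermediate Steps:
X = -13 (X = 3*(-3) - 4 = -9 - 4 = -13)
H(s) = -8 - 15*s
P(3, X)*H(-14) = -(-8 - 15*(-14)) = -(-8 + 210) = -1*202 = -202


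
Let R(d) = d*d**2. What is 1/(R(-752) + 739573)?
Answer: -1/424519435 ≈ -2.3556e-9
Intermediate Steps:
R(d) = d**3
1/(R(-752) + 739573) = 1/((-752)**3 + 739573) = 1/(-425259008 + 739573) = 1/(-424519435) = -1/424519435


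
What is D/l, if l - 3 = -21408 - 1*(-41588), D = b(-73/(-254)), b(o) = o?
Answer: 73/5126482 ≈ 1.4240e-5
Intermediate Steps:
D = 73/254 (D = -73/(-254) = -73*(-1/254) = 73/254 ≈ 0.28740)
l = 20183 (l = 3 + (-21408 - 1*(-41588)) = 3 + (-21408 + 41588) = 3 + 20180 = 20183)
D/l = (73/254)/20183 = (73/254)*(1/20183) = 73/5126482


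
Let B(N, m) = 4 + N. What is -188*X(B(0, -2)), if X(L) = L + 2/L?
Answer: -846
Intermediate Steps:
-188*X(B(0, -2)) = -188*((4 + 0) + 2/(4 + 0)) = -188*(4 + 2/4) = -188*(4 + 2*(1/4)) = -188*(4 + 1/2) = -188*9/2 = -846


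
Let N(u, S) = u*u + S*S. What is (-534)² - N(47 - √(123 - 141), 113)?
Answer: 270196 + 282*I*√2 ≈ 2.702e+5 + 398.81*I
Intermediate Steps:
N(u, S) = S² + u² (N(u, S) = u² + S² = S² + u²)
(-534)² - N(47 - √(123 - 141), 113) = (-534)² - (113² + (47 - √(123 - 141))²) = 285156 - (12769 + (47 - √(-18))²) = 285156 - (12769 + (47 - 3*I*√2)²) = 285156 + (-12769 - (47 - 3*I*√2)²) = 272387 - (47 - 3*I*√2)²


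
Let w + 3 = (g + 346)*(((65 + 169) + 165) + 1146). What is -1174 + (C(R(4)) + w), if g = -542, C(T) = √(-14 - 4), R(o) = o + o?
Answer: -303997 + 3*I*√2 ≈ -3.04e+5 + 4.2426*I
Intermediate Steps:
R(o) = 2*o
C(T) = 3*I*√2 (C(T) = √(-18) = 3*I*√2)
w = -302823 (w = -3 + (-542 + 346)*(((65 + 169) + 165) + 1146) = -3 - 196*((234 + 165) + 1146) = -3 - 196*(399 + 1146) = -3 - 196*1545 = -3 - 302820 = -302823)
-1174 + (C(R(4)) + w) = -1174 + (3*I*√2 - 302823) = -1174 + (-302823 + 3*I*√2) = -303997 + 3*I*√2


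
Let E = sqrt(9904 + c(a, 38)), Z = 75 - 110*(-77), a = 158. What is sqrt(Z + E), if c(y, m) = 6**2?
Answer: sqrt(8545 + 2*sqrt(2485)) ≈ 92.977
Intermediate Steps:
c(y, m) = 36
Z = 8545 (Z = 75 + 8470 = 8545)
E = 2*sqrt(2485) (E = sqrt(9904 + 36) = sqrt(9940) = 2*sqrt(2485) ≈ 99.700)
sqrt(Z + E) = sqrt(8545 + 2*sqrt(2485))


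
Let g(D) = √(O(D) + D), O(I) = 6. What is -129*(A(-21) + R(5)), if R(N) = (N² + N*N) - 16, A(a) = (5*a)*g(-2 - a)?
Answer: 63339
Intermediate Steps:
g(D) = √(6 + D)
A(a) = 5*a*√(4 - a) (A(a) = (5*a)*√(6 + (-2 - a)) = (5*a)*√(4 - a) = 5*a*√(4 - a))
R(N) = -16 + 2*N² (R(N) = (N² + N²) - 16 = 2*N² - 16 = -16 + 2*N²)
-129*(A(-21) + R(5)) = -129*(5*(-21)*√(4 - 1*(-21)) + (-16 + 2*5²)) = -129*(5*(-21)*√(4 + 21) + (-16 + 2*25)) = -129*(5*(-21)*√25 + (-16 + 50)) = -129*(5*(-21)*5 + 34) = -129*(-525 + 34) = -129*(-491) = 63339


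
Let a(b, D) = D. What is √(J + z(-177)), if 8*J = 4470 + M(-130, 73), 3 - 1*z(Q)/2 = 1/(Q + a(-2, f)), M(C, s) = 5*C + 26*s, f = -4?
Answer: √94451411/362 ≈ 26.847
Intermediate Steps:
z(Q) = 6 - 2/(-4 + Q) (z(Q) = 6 - 2/(Q - 4) = 6 - 2/(-4 + Q))
J = 2859/4 (J = (4470 + (5*(-130) + 26*73))/8 = (4470 + (-650 + 1898))/8 = (4470 + 1248)/8 = (⅛)*5718 = 2859/4 ≈ 714.75)
√(J + z(-177)) = √(2859/4 + 2*(-13 + 3*(-177))/(-4 - 177)) = √(2859/4 + 2*(-13 - 531)/(-181)) = √(2859/4 + 2*(-1/181)*(-544)) = √(2859/4 + 1088/181) = √(521831/724) = √94451411/362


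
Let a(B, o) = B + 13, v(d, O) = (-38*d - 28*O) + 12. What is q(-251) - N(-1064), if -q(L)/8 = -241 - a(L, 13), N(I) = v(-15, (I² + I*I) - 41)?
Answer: 63395670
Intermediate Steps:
v(d, O) = 12 - 38*d - 28*O
N(I) = 1730 - 56*I² (N(I) = 12 - 38*(-15) - 28*((I² + I*I) - 41) = 12 + 570 - 28*((I² + I²) - 41) = 12 + 570 - 28*(2*I² - 41) = 12 + 570 - 28*(-41 + 2*I²) = 12 + 570 + (1148 - 56*I²) = 1730 - 56*I²)
a(B, o) = 13 + B
q(L) = 2032 + 8*L (q(L) = -8*(-241 - (13 + L)) = -8*(-241 + (-13 - L)) = -8*(-254 - L) = 2032 + 8*L)
q(-251) - N(-1064) = (2032 + 8*(-251)) - (1730 - 56*(-1064)²) = (2032 - 2008) - (1730 - 56*1132096) = 24 - (1730 - 63397376) = 24 - 1*(-63395646) = 24 + 63395646 = 63395670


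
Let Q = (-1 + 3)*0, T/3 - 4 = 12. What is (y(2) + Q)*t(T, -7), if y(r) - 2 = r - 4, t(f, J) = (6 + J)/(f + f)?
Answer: 0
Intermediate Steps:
T = 48 (T = 12 + 3*12 = 12 + 36 = 48)
Q = 0 (Q = 2*0 = 0)
t(f, J) = (6 + J)/(2*f) (t(f, J) = (6 + J)/((2*f)) = (6 + J)*(1/(2*f)) = (6 + J)/(2*f))
y(r) = -2 + r (y(r) = 2 + (r - 4) = 2 + (-4 + r) = -2 + r)
(y(2) + Q)*t(T, -7) = ((-2 + 2) + 0)*((½)*(6 - 7)/48) = (0 + 0)*((½)*(1/48)*(-1)) = 0*(-1/96) = 0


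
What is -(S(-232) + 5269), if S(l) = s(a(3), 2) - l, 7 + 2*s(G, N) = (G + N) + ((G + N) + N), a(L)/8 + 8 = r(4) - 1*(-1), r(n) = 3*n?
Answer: -11081/2 ≈ -5540.5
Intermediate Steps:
a(L) = 40 (a(L) = -64 + 8*(3*4 - 1*(-1)) = -64 + 8*(12 + 1) = -64 + 8*13 = -64 + 104 = 40)
s(G, N) = -7/2 + G + 3*N/2 (s(G, N) = -7/2 + ((G + N) + ((G + N) + N))/2 = -7/2 + ((G + N) + (G + 2*N))/2 = -7/2 + (2*G + 3*N)/2 = -7/2 + (G + 3*N/2) = -7/2 + G + 3*N/2)
S(l) = 79/2 - l (S(l) = (-7/2 + 40 + (3/2)*2) - l = (-7/2 + 40 + 3) - l = 79/2 - l)
-(S(-232) + 5269) = -((79/2 - 1*(-232)) + 5269) = -((79/2 + 232) + 5269) = -(543/2 + 5269) = -1*11081/2 = -11081/2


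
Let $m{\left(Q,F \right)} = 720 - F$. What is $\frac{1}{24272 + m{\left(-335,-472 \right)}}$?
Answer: $\frac{1}{25464} \approx 3.9271 \cdot 10^{-5}$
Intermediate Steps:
$\frac{1}{24272 + m{\left(-335,-472 \right)}} = \frac{1}{24272 + \left(720 - -472\right)} = \frac{1}{24272 + \left(720 + 472\right)} = \frac{1}{24272 + 1192} = \frac{1}{25464}$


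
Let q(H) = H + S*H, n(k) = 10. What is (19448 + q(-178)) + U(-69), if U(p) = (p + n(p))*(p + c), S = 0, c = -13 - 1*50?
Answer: 27058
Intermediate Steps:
c = -63 (c = -13 - 50 = -63)
q(H) = H (q(H) = H + 0*H = H + 0 = H)
U(p) = (-63 + p)*(10 + p) (U(p) = (p + 10)*(p - 63) = (10 + p)*(-63 + p) = (-63 + p)*(10 + p))
(19448 + q(-178)) + U(-69) = (19448 - 178) + (-630 + (-69)**2 - 53*(-69)) = 19270 + (-630 + 4761 + 3657) = 19270 + 7788 = 27058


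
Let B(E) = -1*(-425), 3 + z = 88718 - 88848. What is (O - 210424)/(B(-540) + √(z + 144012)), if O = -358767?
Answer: -241906175/36746 + 569191*√143879/36746 ≈ -707.67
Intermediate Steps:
z = -133 (z = -3 + (88718 - 88848) = -3 - 130 = -133)
B(E) = 425
(O - 210424)/(B(-540) + √(z + 144012)) = (-358767 - 210424)/(425 + √(-133 + 144012)) = -569191/(425 + √143879)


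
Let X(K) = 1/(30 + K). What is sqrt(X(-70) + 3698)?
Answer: sqrt(1479190)/20 ≈ 60.811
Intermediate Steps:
sqrt(X(-70) + 3698) = sqrt(1/(30 - 70) + 3698) = sqrt(1/(-40) + 3698) = sqrt(-1/40 + 3698) = sqrt(147919/40) = sqrt(1479190)/20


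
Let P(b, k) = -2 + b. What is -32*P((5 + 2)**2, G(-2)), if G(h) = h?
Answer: -1504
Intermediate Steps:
-32*P((5 + 2)**2, G(-2)) = -32*(-2 + (5 + 2)**2) = -32*(-2 + 7**2) = -32*(-2 + 49) = -32*47 = -1504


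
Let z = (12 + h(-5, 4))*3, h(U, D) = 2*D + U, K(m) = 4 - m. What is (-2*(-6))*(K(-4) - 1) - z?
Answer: 39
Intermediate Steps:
h(U, D) = U + 2*D
z = 45 (z = (12 + (-5 + 2*4))*3 = (12 + (-5 + 8))*3 = (12 + 3)*3 = 15*3 = 45)
(-2*(-6))*(K(-4) - 1) - z = (-2*(-6))*((4 - 1*(-4)) - 1) - 1*45 = 12*((4 + 4) - 1) - 45 = 12*(8 - 1) - 45 = 12*7 - 45 = 84 - 45 = 39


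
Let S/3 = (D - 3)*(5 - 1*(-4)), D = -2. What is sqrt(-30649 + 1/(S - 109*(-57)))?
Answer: I*sqrt(1132237926438)/6078 ≈ 175.07*I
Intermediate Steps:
S = -135 (S = 3*((-2 - 3)*(5 - 1*(-4))) = 3*(-5*(5 + 4)) = 3*(-5*9) = 3*(-45) = -135)
sqrt(-30649 + 1/(S - 109*(-57))) = sqrt(-30649 + 1/(-135 - 109*(-57))) = sqrt(-30649 + 1/(-135 + 6213)) = sqrt(-30649 + 1/6078) = sqrt(-186284621/6078) = I*sqrt(1132237926438)/6078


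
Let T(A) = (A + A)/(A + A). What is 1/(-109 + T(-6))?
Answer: -1/108 ≈ -0.0092593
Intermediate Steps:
T(A) = 1 (T(A) = (2*A)/((2*A)) = (2*A)*(1/(2*A)) = 1)
1/(-109 + T(-6)) = 1/(-109 + 1) = 1/(-108) = -1/108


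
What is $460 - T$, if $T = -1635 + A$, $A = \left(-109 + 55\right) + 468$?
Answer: $1681$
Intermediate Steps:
$A = 414$ ($A = -54 + 468 = 414$)
$T = -1221$ ($T = -1635 + 414 = -1221$)
$460 - T = 460 - -1221 = 460 + 1221 = 1681$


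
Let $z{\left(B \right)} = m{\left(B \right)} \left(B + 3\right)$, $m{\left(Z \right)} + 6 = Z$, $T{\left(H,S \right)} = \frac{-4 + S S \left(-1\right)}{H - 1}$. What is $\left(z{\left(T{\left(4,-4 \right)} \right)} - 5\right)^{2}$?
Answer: $\frac{139129}{81} \approx 1717.6$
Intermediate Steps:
$T{\left(H,S \right)} = \frac{-4 - S^{2}}{-1 + H}$ ($T{\left(H,S \right)} = \frac{-4 + S^{2} \left(-1\right)}{-1 + H} = \frac{-4 - S^{2}}{-1 + H}$)
$m{\left(Z \right)} = -6 + Z$
$z{\left(B \right)} = \left(-6 + B\right) \left(3 + B\right)$ ($z{\left(B \right)} = \left(-6 + B\right) \left(B + 3\right) = \left(-6 + B\right) \left(3 + B\right)$)
$\left(z{\left(T{\left(4,-4 \right)} \right)} - 5\right)^{2} = \left(\left(-6 + \frac{-4 - \left(-4\right)^{2}}{-1 + 4}\right) \left(3 + \frac{-4 - \left(-4\right)^{2}}{-1 + 4}\right) - 5\right)^{2} = \left(\left(-6 + \frac{-4 - 16}{3}\right) \left(3 + \frac{-4 - 16}{3}\right) - 5\right)^{2} = \left(\left(-6 + \frac{1}{3} \left(-20\right)\right) \left(3 + \frac{1}{3} \left(-20\right)\right) - 5\right)^{2} = \left(\left(-6 - \frac{20}{3}\right) \left(3 - \frac{20}{3}\right) - 5\right)^{2} = \left(\left(- \frac{38}{3}\right) \left(- \frac{11}{3}\right) - 5\right)^{2} = \left(\frac{418}{9} - 5\right)^{2} = \left(\frac{373}{9}\right)^{2} = \frac{139129}{81}$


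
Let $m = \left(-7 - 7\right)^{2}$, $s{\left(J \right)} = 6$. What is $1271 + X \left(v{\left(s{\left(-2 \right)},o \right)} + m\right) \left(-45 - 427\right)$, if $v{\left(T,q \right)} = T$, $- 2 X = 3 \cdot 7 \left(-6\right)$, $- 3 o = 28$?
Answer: $-6005401$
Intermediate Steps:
$o = - \frac{28}{3}$ ($o = \left(- \frac{1}{3}\right) 28 = - \frac{28}{3} \approx -9.3333$)
$X = 63$ ($X = - \frac{3 \cdot 7 \left(-6\right)}{2} = - \frac{21 \left(-6\right)}{2} = \left(- \frac{1}{2}\right) \left(-126\right) = 63$)
$m = 196$ ($m = \left(-14\right)^{2} = 196$)
$1271 + X \left(v{\left(s{\left(-2 \right)},o \right)} + m\right) \left(-45 - 427\right) = 1271 + 63 \left(6 + 196\right) \left(-45 - 427\right) = 1271 + 63 \cdot 202 \left(-472\right) = 1271 + 63 \left(-95344\right) = 1271 - 6006672 = -6005401$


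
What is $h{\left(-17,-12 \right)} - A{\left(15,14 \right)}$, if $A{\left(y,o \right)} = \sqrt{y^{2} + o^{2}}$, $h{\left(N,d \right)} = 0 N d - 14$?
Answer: $-14 - \sqrt{421} \approx -34.518$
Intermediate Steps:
$h{\left(N,d \right)} = -14$ ($h{\left(N,d \right)} = 0 d - 14 = 0 - 14 = -14$)
$A{\left(y,o \right)} = \sqrt{o^{2} + y^{2}}$
$h{\left(-17,-12 \right)} - A{\left(15,14 \right)} = -14 - \sqrt{14^{2} + 15^{2}} = -14 - \sqrt{196 + 225} = -14 - \sqrt{421}$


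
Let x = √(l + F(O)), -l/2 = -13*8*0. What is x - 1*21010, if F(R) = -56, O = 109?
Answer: -21010 + 2*I*√14 ≈ -21010.0 + 7.4833*I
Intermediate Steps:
l = 0 (l = -2*(-13*8)*0 = -(-208)*0 = -2*0 = 0)
x = 2*I*√14 (x = √(0 - 56) = √(-56) = 2*I*√14 ≈ 7.4833*I)
x - 1*21010 = 2*I*√14 - 1*21010 = 2*I*√14 - 21010 = -21010 + 2*I*√14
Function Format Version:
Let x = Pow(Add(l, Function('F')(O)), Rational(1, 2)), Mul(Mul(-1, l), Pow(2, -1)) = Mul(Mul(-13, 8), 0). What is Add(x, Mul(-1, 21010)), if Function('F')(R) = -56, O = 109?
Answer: Add(-21010, Mul(2, I, Pow(14, Rational(1, 2)))) ≈ Add(-21010., Mul(7.4833, I))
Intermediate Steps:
l = 0 (l = Mul(-2, Mul(Mul(-13, 8), 0)) = Mul(-2, Mul(-104, 0)) = Mul(-2, 0) = 0)
x = Mul(2, I, Pow(14, Rational(1, 2))) (x = Pow(Add(0, -56), Rational(1, 2)) = Pow(-56, Rational(1, 2)) = Mul(2, I, Pow(14, Rational(1, 2))) ≈ Mul(7.4833, I))
Add(x, Mul(-1, 21010)) = Add(Mul(2, I, Pow(14, Rational(1, 2))), Mul(-1, 21010)) = Add(Mul(2, I, Pow(14, Rational(1, 2))), -21010) = Add(-21010, Mul(2, I, Pow(14, Rational(1, 2))))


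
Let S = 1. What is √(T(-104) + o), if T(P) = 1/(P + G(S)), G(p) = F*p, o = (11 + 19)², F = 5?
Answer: √980089/33 ≈ 30.000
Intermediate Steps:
o = 900 (o = 30² = 900)
G(p) = 5*p
T(P) = 1/(5 + P) (T(P) = 1/(P + 5*1) = 1/(P + 5) = 1/(5 + P))
√(T(-104) + o) = √(1/(5 - 104) + 900) = √(1/(-99) + 900) = √(-1/99 + 900) = √(89099/99) = √980089/33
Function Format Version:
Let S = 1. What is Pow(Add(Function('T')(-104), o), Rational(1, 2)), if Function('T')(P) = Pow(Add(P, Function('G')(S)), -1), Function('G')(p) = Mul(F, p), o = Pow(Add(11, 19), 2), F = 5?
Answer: Mul(Rational(1, 33), Pow(980089, Rational(1, 2))) ≈ 30.000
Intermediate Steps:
o = 900 (o = Pow(30, 2) = 900)
Function('G')(p) = Mul(5, p)
Function('T')(P) = Pow(Add(5, P), -1) (Function('T')(P) = Pow(Add(P, Mul(5, 1)), -1) = Pow(Add(P, 5), -1) = Pow(Add(5, P), -1))
Pow(Add(Function('T')(-104), o), Rational(1, 2)) = Pow(Add(Pow(Add(5, -104), -1), 900), Rational(1, 2)) = Pow(Add(Pow(-99, -1), 900), Rational(1, 2)) = Pow(Add(Rational(-1, 99), 900), Rational(1, 2)) = Pow(Rational(89099, 99), Rational(1, 2)) = Mul(Rational(1, 33), Pow(980089, Rational(1, 2)))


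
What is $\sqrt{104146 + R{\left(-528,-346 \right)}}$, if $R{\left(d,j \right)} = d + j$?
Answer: $2 \sqrt{25818} \approx 321.36$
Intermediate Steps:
$\sqrt{104146 + R{\left(-528,-346 \right)}} = \sqrt{104146 - 874} = \sqrt{103272} = 2 \sqrt{25818}$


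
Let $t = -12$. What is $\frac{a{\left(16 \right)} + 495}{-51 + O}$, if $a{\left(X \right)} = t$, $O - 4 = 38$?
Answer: $- \frac{161}{3} \approx -53.667$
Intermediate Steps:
$O = 42$ ($O = 4 + 38 = 42$)
$a{\left(X \right)} = -12$
$\frac{a{\left(16 \right)} + 495}{-51 + O} = \frac{-12 + 495}{-51 + 42} = \frac{483}{-9} = 483 \left(- \frac{1}{9}\right) = - \frac{161}{3}$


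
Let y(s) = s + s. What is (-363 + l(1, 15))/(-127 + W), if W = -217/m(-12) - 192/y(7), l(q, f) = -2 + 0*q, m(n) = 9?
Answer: 22995/10384 ≈ 2.2145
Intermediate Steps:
y(s) = 2*s
l(q, f) = -2 (l(q, f) = -2 + 0 = -2)
W = -2383/63 (W = -217/9 - 192/(2*7) = -217*⅑ - 192/14 = -217/9 - 192*1/14 = -217/9 - 96/7 = -2383/63 ≈ -37.825)
(-363 + l(1, 15))/(-127 + W) = (-363 - 2)/(-127 - 2383/63) = -365/(-10384/63) = -365*(-63/10384) = 22995/10384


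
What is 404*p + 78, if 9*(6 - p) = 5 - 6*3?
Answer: 27770/9 ≈ 3085.6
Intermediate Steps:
p = 67/9 (p = 6 - (5 - 6*3)/9 = 6 - (5 - 18)/9 = 6 - 1/9*(-13) = 6 + 13/9 = 67/9 ≈ 7.4444)
404*p + 78 = 404*(67/9) + 78 = 27068/9 + 78 = 27770/9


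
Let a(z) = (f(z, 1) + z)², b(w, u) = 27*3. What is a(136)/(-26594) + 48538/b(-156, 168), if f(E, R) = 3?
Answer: 1289254571/2154114 ≈ 598.51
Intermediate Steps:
b(w, u) = 81
a(z) = (3 + z)²
a(136)/(-26594) + 48538/b(-156, 168) = (3 + 136)²/(-26594) + 48538/81 = 139²*(-1/26594) + 48538*(1/81) = 19321*(-1/26594) + 48538/81 = -19321/26594 + 48538/81 = 1289254571/2154114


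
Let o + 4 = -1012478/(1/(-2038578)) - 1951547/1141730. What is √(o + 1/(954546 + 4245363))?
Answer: √75702087054735485088634550239168590/191512648470 ≈ 1.4367e+6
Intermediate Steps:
o = 2356548275558212853/1141730 (o = -4 + (-1012478/(1/(-2038578)) - 1951547/1141730) = -4 + (-1012478/(-1/2038578) - 1951547*1/1141730) = -4 + (-1012478*(-2038578) - 1951547/1141730) = -4 + (2064015376284 - 1951547/1141730) = -4 + 2356548275562779773/1141730 = 2356548275558212853/1141730 ≈ 2.0640e+12)
√(o + 1/(954546 + 4245363)) = √(2356548275558212853/1141730 + 1/(954546 + 4245363)) = √(2356548275558212853/1141730 + 1/5199909) = √(395285051193859065786197/191512648470) = √75702087054735485088634550239168590/191512648470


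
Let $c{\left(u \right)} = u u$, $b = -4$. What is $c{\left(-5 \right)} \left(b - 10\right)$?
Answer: $-350$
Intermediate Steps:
$c{\left(u \right)} = u^{2}$
$c{\left(-5 \right)} \left(b - 10\right) = \left(-5\right)^{2} \left(-4 - 10\right) = 25 \left(-14\right) = -350$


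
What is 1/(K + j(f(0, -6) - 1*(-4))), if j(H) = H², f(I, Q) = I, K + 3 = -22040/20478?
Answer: 10239/122087 ≈ 0.083866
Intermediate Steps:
K = -41737/10239 (K = -3 - 22040/20478 = -3 - 22040*1/20478 = -3 - 11020/10239 = -41737/10239 ≈ -4.0763)
1/(K + j(f(0, -6) - 1*(-4))) = 1/(-41737/10239 + (0 - 1*(-4))²) = 1/(-41737/10239 + (0 + 4)²) = 1/(-41737/10239 + 4²) = 1/(-41737/10239 + 16) = 1/(122087/10239) = 10239/122087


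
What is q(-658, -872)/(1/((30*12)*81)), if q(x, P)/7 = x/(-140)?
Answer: 959364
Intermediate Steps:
q(x, P) = -x/20 (q(x, P) = 7*(x/(-140)) = 7*(x*(-1/140)) = 7*(-x/140) = -x/20)
q(-658, -872)/(1/((30*12)*81)) = (-1/20*(-658))/(1/((30*12)*81)) = 329/(10*(1/(360*81))) = 329/(10*(1/29160)) = (329/10)*29160 = 959364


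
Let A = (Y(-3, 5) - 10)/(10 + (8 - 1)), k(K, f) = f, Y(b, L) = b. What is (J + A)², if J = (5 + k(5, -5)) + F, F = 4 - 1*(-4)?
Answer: 15129/289 ≈ 52.349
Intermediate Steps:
F = 8 (F = 4 + 4 = 8)
A = -13/17 (A = (-3 - 10)/(10 + (8 - 1)) = -13/(10 + 7) = -13/17 ≈ -0.76471)
J = 8 (J = (5 - 5) + 8 = 0 + 8 = 8)
(J + A)² = (8 - 13/17)² = (123/17)² = 15129/289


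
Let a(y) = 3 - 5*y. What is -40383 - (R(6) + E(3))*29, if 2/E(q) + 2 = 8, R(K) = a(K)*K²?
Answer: -36614/3 ≈ -12205.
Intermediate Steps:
R(K) = K²*(3 - 5*K) (R(K) = (3 - 5*K)*K² = K²*(3 - 5*K))
E(q) = ⅓ (E(q) = 2/(-2 + 8) = 2/6 = 2*(⅙) = ⅓)
-40383 - (R(6) + E(3))*29 = -40383 - (6²*(3 - 5*6) + ⅓)*29 = -40383 - (36*(3 - 30) + ⅓)*29 = -40383 - (36*(-27) + ⅓)*29 = -40383 - (-972 + ⅓)*29 = -40383 - (-2915)*29/3 = -40383 - 1*(-84535/3) = -40383 + 84535/3 = -36614/3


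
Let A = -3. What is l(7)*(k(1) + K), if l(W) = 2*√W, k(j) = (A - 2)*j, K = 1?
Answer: -8*√7 ≈ -21.166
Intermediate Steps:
k(j) = -5*j (k(j) = (-3 - 2)*j = -5*j)
l(7)*(k(1) + K) = (2*√7)*(-5*1 + 1) = (2*√7)*(-5 + 1) = (2*√7)*(-4) = -8*√7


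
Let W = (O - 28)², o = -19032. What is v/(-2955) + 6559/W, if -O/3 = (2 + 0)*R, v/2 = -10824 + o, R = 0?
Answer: 3152193/110320 ≈ 28.573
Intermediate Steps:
v = -59712 (v = 2*(-10824 - 19032) = 2*(-29856) = -59712)
O = 0 (O = -3*(2 + 0)*0 = -6*0 = -3*0 = 0)
W = 784 (W = (0 - 28)² = (-28)² = 784)
v/(-2955) + 6559/W = -59712/(-2955) + 6559/784 = -59712*(-1/2955) + 6559*(1/784) = 19904/985 + 937/112 = 3152193/110320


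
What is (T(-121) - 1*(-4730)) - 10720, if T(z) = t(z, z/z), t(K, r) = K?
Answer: -6111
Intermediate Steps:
T(z) = z
(T(-121) - 1*(-4730)) - 10720 = (-121 - 1*(-4730)) - 10720 = (-121 + 4730) - 10720 = 4609 - 10720 = -6111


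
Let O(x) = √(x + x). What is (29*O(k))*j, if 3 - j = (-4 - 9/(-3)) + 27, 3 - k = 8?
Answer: -667*I*√10 ≈ -2109.2*I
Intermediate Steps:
k = -5 (k = 3 - 1*8 = 3 - 8 = -5)
O(x) = √2*√x (O(x) = √(2*x) = √2*√x)
j = -23 (j = 3 - ((-4 - 9/(-3)) + 27) = 3 - ((-4 - 9*(-⅓)) + 27) = 3 - ((-4 + 3) + 27) = 3 - (-1 + 27) = 3 - 1*26 = 3 - 26 = -23)
(29*O(k))*j = (29*(√2*√(-5)))*(-23) = (29*(√2*(I*√5)))*(-23) = (29*(I*√10))*(-23) = (29*I*√10)*(-23) = -667*I*√10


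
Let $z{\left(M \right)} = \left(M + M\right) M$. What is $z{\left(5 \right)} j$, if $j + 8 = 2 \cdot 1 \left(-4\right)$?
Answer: $-800$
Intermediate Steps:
$z{\left(M \right)} = 2 M^{2}$ ($z{\left(M \right)} = 2 M M = 2 M^{2}$)
$j = -16$ ($j = -8 + 2 \cdot 1 \left(-4\right) = -8 + 2 \left(-4\right) = -8 - 8 = -16$)
$z{\left(5 \right)} j = 2 \cdot 5^{2} \left(-16\right) = 2 \cdot 25 \left(-16\right) = 50 \left(-16\right) = -800$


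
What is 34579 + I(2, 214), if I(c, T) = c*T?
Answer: 35007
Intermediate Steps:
I(c, T) = T*c
34579 + I(2, 214) = 34579 + 214*2 = 34579 + 428 = 35007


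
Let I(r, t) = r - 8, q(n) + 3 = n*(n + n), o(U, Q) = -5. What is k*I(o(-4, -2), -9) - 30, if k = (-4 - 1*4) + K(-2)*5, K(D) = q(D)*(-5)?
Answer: 1699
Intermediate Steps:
q(n) = -3 + 2*n**2 (q(n) = -3 + n*(n + n) = -3 + n*(2*n) = -3 + 2*n**2)
K(D) = 15 - 10*D**2 (K(D) = (-3 + 2*D**2)*(-5) = 15 - 10*D**2)
I(r, t) = -8 + r
k = -133 (k = (-4 - 1*4) + (15 - 10*(-2)**2)*5 = (-4 - 4) + (15 - 10*4)*5 = -8 + (15 - 40)*5 = -8 - 25*5 = -8 - 125 = -133)
k*I(o(-4, -2), -9) - 30 = -133*(-8 - 5) - 30 = -133*(-13) - 30 = 1729 - 30 = 1699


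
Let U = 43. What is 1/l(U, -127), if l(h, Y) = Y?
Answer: -1/127 ≈ -0.0078740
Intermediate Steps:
1/l(U, -127) = 1/(-127) = -1/127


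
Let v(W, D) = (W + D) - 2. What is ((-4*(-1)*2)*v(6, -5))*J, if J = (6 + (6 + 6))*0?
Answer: 0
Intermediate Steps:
v(W, D) = -2 + D + W (v(W, D) = (D + W) - 2 = -2 + D + W)
J = 0 (J = (6 + 12)*0 = 18*0 = 0)
((-4*(-1)*2)*v(6, -5))*J = ((-4*(-1)*2)*(-2 - 5 + 6))*0 = ((4*2)*(-1))*0 = (8*(-1))*0 = -8*0 = 0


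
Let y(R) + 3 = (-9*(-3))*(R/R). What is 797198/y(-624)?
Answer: 398599/12 ≈ 33217.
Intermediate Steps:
y(R) = 24 (y(R) = -3 + (-9*(-3))*(R/R) = -3 + 27*1 = -3 + 27 = 24)
797198/y(-624) = 797198/24 = 797198*(1/24) = 398599/12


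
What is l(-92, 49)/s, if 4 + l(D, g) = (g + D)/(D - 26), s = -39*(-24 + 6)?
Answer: -11/2124 ≈ -0.0051789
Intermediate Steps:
s = 702 (s = -39*(-18) = 702)
l(D, g) = -4 + (D + g)/(-26 + D) (l(D, g) = -4 + (g + D)/(D - 26) = -4 + (D + g)/(-26 + D))
l(-92, 49)/s = ((104 + 49 - 3*(-92))/(-26 - 92))/702 = ((104 + 49 + 276)/(-118))*(1/702) = -1/118*429*(1/702) = -429/118*1/702 = -11/2124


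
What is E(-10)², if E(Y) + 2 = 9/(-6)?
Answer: 49/4 ≈ 12.250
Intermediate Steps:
E(Y) = -7/2 (E(Y) = -2 + 9/(-6) = -2 + 9*(-⅙) = -2 - 3/2 = -7/2)
E(-10)² = (-7/2)² = 49/4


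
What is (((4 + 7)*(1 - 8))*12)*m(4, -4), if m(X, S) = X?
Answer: -3696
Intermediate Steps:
(((4 + 7)*(1 - 8))*12)*m(4, -4) = (((4 + 7)*(1 - 8))*12)*4 = ((11*(-7))*12)*4 = -77*12*4 = -924*4 = -3696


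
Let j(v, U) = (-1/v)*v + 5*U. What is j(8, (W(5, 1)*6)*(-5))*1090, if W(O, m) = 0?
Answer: -1090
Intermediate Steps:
j(v, U) = -1 + 5*U (j(v, U) = (-1/v)*v + 5*U = -1 + 5*U)
j(8, (W(5, 1)*6)*(-5))*1090 = (-1 + 5*((0*6)*(-5)))*1090 = (-1 + 5*(0*(-5)))*1090 = (-1 + 5*0)*1090 = (-1 + 0)*1090 = -1*1090 = -1090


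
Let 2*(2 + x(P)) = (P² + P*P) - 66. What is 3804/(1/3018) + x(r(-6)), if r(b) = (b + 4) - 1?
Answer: 11480446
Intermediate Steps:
r(b) = 3 + b (r(b) = (4 + b) - 1 = 3 + b)
x(P) = -35 + P² (x(P) = -2 + ((P² + P*P) - 66)/2 = -2 + ((P² + P²) - 66)/2 = -2 + (2*P² - 66)/2 = -2 + (-66 + 2*P²)/2 = -2 + (-33 + P²) = -35 + P²)
3804/(1/3018) + x(r(-6)) = 3804/(1/3018) + (-35 + (3 - 6)²) = 3804/(1/3018) + (-35 + (-3)²) = 3804*3018 + (-35 + 9) = 11480472 - 26 = 11480446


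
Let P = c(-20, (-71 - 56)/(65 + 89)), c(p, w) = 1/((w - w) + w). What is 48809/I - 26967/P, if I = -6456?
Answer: 11051525159/497112 ≈ 22231.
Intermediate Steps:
c(p, w) = 1/w (c(p, w) = 1/(0 + w) = 1/w)
P = -154/127 (P = 1/((-71 - 56)/(65 + 89)) = 1/(-127/154) = -154/127 ≈ -1.2126)
48809/I - 26967/P = 48809/(-6456) - 26967/(-154/127) = 48809*(-1/6456) - 26967*(-127/154) = -48809/6456 + 3424809/154 = 11051525159/497112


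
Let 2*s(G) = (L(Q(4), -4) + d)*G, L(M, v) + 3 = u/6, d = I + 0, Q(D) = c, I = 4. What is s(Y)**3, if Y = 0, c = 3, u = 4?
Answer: 0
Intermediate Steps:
Q(D) = 3
d = 4 (d = 4 + 0 = 4)
L(M, v) = -7/3 (L(M, v) = -3 + 4/6 = -3 + 4*(1/6) = -3 + 2/3 = -7/3)
s(G) = 5*G/6 (s(G) = ((-7/3 + 4)*G)/2 = (5*G/3)/2 = 5*G/6)
s(Y)**3 = ((5/6)*0)**3 = 0**3 = 0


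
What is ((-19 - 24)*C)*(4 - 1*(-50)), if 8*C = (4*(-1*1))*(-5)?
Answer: -5805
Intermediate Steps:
C = 5/2 (C = ((4*(-1*1))*(-5))/8 = ((4*(-1))*(-5))/8 = (-4*(-5))/8 = (1/8)*20 = 5/2 ≈ 2.5000)
((-19 - 24)*C)*(4 - 1*(-50)) = ((-19 - 24)*(5/2))*(4 - 1*(-50)) = (-43*5/2)*(4 + 50) = -215/2*54 = -5805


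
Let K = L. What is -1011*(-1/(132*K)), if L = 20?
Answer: 337/880 ≈ 0.38295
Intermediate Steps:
K = 20
-1011*(-1/(132*K)) = -1011/(20*(-132)) = -1011/(-2640) = -1011*(-1/2640) = 337/880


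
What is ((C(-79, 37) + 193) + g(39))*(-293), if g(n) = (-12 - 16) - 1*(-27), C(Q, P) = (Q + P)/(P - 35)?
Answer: -50103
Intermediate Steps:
C(Q, P) = (P + Q)/(-35 + P)
g(n) = -1 (g(n) = -28 + 27 = -1)
((C(-79, 37) + 193) + g(39))*(-293) = (((37 - 79)/(-35 + 37) + 193) - 1)*(-293) = ((-42/2 + 193) - 1)*(-293) = (((½)*(-42) + 193) - 1)*(-293) = ((-21 + 193) - 1)*(-293) = (172 - 1)*(-293) = 171*(-293) = -50103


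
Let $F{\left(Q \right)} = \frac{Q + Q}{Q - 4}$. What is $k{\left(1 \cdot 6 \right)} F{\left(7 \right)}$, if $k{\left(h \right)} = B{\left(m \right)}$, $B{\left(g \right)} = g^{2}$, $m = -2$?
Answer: $\frac{56}{3} \approx 18.667$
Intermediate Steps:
$F{\left(Q \right)} = \frac{2 Q}{-4 + Q}$
$k{\left(h \right)} = 4$ ($k{\left(h \right)} = \left(-2\right)^{2} = 4$)
$k{\left(1 \cdot 6 \right)} F{\left(7 \right)} = 4 \cdot 2 \cdot 7 \frac{1}{-4 + 7} = 4 \cdot 2 \cdot 7 \cdot \frac{1}{3} = 4 \cdot \frac{14}{3} = \frac{56}{3}$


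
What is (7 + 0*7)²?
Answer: 49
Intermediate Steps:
(7 + 0*7)² = (7 + 0)² = 7² = 49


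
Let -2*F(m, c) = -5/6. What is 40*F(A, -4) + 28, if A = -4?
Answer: 134/3 ≈ 44.667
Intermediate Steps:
F(m, c) = 5/12 (F(m, c) = -(-5)/(2*6) = -1/2*(-5/6) = 5/12)
40*F(A, -4) + 28 = 40*(5/12) + 28 = 50/3 + 28 = 134/3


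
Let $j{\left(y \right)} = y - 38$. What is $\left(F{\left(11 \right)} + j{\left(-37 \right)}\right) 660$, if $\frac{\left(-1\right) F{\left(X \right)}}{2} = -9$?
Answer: $-37620$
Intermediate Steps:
$F{\left(X \right)} = 18$ ($F{\left(X \right)} = \left(-2\right) \left(-9\right) = 18$)
$j{\left(y \right)} = -38 + y$
$\left(F{\left(11 \right)} + j{\left(-37 \right)}\right) 660 = \left(18 - 75\right) 660 = \left(-57\right) 660 = -37620$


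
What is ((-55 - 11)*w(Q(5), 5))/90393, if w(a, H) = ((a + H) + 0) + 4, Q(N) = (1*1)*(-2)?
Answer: -154/30131 ≈ -0.0051110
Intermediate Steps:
Q(N) = -2 (Q(N) = 1*(-2) = -2)
w(a, H) = 4 + H + a (w(a, H) = ((H + a) + 0) + 4 = (H + a) + 4 = 4 + H + a)
((-55 - 11)*w(Q(5), 5))/90393 = ((-55 - 11)*(4 + 5 - 2))/90393 = -66*7*(1/90393) = -462*1/90393 = -154/30131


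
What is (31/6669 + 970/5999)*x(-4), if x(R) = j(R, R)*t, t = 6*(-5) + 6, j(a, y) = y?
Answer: 212956768/13335777 ≈ 15.969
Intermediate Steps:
t = -24 (t = -30 + 6 = -24)
x(R) = -24*R (x(R) = R*(-24) = -24*R)
(31/6669 + 970/5999)*x(-4) = (31/6669 + 970/5999)*(-24*(-4)) = (31*(1/6669) + 970*(1/5999))*96 = (31/6669 + 970/5999)*96 = (6654899/40007331)*96 = 212956768/13335777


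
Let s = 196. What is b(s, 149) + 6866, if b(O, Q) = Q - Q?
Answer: 6866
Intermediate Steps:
b(O, Q) = 0
b(s, 149) + 6866 = 0 + 6866 = 6866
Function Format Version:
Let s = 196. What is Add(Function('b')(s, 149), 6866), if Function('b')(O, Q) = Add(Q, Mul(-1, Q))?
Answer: 6866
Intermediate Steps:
Function('b')(O, Q) = 0
Add(Function('b')(s, 149), 6866) = Add(0, 6866) = 6866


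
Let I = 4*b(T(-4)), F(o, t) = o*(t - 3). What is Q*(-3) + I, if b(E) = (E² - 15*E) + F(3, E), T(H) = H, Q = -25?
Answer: 295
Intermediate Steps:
F(o, t) = o*(-3 + t)
b(E) = -9 + E² - 12*E (b(E) = (E² - 15*E) + 3*(-3 + E) = (E² - 15*E) + (-9 + 3*E) = -9 + E² - 12*E)
I = 220 (I = 4*(-9 + (-4)² - 12*(-4)) = 4*(-9 + 16 + 48) = 4*55 = 220)
Q*(-3) + I = -25*(-3) + 220 = 75 + 220 = 295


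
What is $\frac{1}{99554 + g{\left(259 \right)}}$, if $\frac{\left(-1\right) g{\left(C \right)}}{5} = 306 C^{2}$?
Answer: $- \frac{1}{102534376} \approx -9.7528 \cdot 10^{-9}$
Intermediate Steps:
$g{\left(C \right)} = - 1530 C^{2}$ ($g{\left(C \right)} = - 5 \cdot 306 C^{2} = - 1530 C^{2}$)
$\frac{1}{99554 + g{\left(259 \right)}} = \frac{1}{99554 - 1530 \cdot 259^{2}} = \frac{1}{99554 - 102633930} = \frac{1}{-102534376} = - \frac{1}{102534376}$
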